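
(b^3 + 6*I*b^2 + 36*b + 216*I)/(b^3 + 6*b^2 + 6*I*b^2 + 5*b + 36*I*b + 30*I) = (b^2 + 36)/(b^2 + 6*b + 5)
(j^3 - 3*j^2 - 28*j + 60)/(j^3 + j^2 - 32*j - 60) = (j - 2)/(j + 2)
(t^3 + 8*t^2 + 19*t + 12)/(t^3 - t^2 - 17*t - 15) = (t + 4)/(t - 5)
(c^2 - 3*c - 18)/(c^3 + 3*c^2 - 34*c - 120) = (c + 3)/(c^2 + 9*c + 20)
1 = 1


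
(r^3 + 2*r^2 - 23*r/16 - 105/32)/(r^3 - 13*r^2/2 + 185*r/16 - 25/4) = (8*r^2 + 26*r + 21)/(2*(4*r^2 - 21*r + 20))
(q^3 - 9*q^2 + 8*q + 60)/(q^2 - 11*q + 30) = q + 2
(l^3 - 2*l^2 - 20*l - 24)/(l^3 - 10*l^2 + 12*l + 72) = (l + 2)/(l - 6)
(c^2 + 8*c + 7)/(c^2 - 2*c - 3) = (c + 7)/(c - 3)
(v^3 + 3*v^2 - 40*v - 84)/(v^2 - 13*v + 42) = (v^2 + 9*v + 14)/(v - 7)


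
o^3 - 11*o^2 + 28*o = o*(o - 7)*(o - 4)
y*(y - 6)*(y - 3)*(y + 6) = y^4 - 3*y^3 - 36*y^2 + 108*y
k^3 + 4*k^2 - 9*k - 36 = (k - 3)*(k + 3)*(k + 4)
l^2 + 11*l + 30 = (l + 5)*(l + 6)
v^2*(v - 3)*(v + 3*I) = v^4 - 3*v^3 + 3*I*v^3 - 9*I*v^2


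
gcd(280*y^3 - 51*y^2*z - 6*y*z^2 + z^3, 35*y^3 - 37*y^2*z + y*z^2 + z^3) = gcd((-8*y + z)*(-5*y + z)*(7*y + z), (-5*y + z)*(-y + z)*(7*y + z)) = 35*y^2 - 2*y*z - z^2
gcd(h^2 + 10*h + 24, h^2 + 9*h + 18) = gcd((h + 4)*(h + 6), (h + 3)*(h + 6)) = h + 6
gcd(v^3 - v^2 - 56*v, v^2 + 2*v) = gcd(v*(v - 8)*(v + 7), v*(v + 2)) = v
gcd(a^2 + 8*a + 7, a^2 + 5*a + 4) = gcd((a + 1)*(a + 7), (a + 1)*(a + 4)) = a + 1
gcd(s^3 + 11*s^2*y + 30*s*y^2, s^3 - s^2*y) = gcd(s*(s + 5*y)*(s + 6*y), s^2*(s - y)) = s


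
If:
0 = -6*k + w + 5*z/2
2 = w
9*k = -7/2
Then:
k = -7/18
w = 2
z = -26/15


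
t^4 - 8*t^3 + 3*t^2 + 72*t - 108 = (t - 6)*(t - 3)*(t - 2)*(t + 3)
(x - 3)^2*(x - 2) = x^3 - 8*x^2 + 21*x - 18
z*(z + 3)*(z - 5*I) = z^3 + 3*z^2 - 5*I*z^2 - 15*I*z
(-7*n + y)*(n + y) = -7*n^2 - 6*n*y + y^2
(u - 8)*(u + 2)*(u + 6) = u^3 - 52*u - 96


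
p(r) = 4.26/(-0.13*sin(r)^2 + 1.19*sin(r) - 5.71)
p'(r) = 4.26*(0.26*sin(r)*cos(r) - 1.19*cos(r))/(-0.13*sin(r)^2 + 1.19*sin(r) - 5.71)^2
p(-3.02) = -0.73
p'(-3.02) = 0.15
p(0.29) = -0.79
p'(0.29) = -0.16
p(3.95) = -0.64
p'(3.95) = 0.09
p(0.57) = -0.83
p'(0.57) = -0.14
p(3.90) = -0.65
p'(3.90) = 0.10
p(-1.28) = -0.61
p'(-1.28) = -0.04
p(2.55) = -0.84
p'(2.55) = 0.14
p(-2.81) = -0.70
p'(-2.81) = 0.14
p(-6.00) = -0.79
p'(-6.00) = -0.16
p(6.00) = -0.70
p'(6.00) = -0.14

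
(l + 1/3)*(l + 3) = l^2 + 10*l/3 + 1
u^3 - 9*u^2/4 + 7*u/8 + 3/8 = (u - 3/2)*(u - 1)*(u + 1/4)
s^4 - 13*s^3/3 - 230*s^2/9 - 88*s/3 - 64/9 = (s - 8)*(s + 1/3)*(s + 4/3)*(s + 2)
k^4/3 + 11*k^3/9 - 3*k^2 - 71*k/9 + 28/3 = (k/3 + 1)*(k - 7/3)*(k - 1)*(k + 4)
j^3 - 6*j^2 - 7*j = j*(j - 7)*(j + 1)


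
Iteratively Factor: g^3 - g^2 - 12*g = (g)*(g^2 - g - 12) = g*(g + 3)*(g - 4)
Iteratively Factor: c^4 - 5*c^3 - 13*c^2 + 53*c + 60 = (c - 4)*(c^3 - c^2 - 17*c - 15) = (c - 4)*(c + 3)*(c^2 - 4*c - 5) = (c - 5)*(c - 4)*(c + 3)*(c + 1)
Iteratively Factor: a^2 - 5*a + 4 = (a - 4)*(a - 1)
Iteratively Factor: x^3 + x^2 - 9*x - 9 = (x - 3)*(x^2 + 4*x + 3) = (x - 3)*(x + 1)*(x + 3)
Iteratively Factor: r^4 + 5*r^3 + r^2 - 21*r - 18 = (r + 3)*(r^3 + 2*r^2 - 5*r - 6) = (r - 2)*(r + 3)*(r^2 + 4*r + 3) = (r - 2)*(r + 3)^2*(r + 1)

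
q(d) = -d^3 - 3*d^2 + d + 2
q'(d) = -3*d^2 - 6*d + 1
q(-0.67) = 0.28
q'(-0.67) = 3.67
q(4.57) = -151.53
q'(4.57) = -89.07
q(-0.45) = 1.03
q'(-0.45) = 3.09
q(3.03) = -50.33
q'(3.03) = -44.72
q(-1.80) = -3.69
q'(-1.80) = 2.08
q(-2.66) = -3.07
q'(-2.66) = -4.27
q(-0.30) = 1.46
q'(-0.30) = 2.53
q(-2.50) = -3.62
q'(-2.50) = -2.75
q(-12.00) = 1286.00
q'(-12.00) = -359.00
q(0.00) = 2.00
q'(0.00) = 1.00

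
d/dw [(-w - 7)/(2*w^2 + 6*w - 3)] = (2*w^2 + 28*w + 45)/(4*w^4 + 24*w^3 + 24*w^2 - 36*w + 9)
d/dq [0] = 0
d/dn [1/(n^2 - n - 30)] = (1 - 2*n)/(-n^2 + n + 30)^2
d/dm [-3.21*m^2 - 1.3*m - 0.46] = -6.42*m - 1.3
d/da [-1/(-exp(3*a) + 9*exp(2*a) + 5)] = 3*(6 - exp(a))*exp(2*a)/(-exp(3*a) + 9*exp(2*a) + 5)^2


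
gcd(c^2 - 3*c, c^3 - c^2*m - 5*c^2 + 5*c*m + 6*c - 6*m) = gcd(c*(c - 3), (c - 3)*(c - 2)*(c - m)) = c - 3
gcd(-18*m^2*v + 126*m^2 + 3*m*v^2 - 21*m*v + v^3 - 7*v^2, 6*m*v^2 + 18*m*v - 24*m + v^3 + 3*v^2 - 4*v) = 6*m + v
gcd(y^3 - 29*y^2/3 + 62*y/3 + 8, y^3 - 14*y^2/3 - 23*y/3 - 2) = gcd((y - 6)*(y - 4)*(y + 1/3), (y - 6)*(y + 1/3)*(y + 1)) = y^2 - 17*y/3 - 2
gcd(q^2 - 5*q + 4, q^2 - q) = q - 1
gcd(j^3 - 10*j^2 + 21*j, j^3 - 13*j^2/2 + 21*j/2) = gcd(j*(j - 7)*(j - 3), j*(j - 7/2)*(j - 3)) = j^2 - 3*j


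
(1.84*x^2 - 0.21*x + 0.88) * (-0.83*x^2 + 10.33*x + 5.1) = -1.5272*x^4 + 19.1815*x^3 + 6.4843*x^2 + 8.0194*x + 4.488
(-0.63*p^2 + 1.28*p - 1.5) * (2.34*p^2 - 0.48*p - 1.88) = -1.4742*p^4 + 3.2976*p^3 - 2.94*p^2 - 1.6864*p + 2.82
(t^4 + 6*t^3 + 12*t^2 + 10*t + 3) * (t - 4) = t^5 + 2*t^4 - 12*t^3 - 38*t^2 - 37*t - 12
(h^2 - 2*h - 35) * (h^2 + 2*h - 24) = h^4 - 63*h^2 - 22*h + 840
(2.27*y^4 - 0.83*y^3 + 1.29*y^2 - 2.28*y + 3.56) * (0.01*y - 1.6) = 0.0227*y^5 - 3.6403*y^4 + 1.3409*y^3 - 2.0868*y^2 + 3.6836*y - 5.696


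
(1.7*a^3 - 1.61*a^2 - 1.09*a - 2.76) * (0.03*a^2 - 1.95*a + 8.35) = 0.051*a^5 - 3.3633*a^4 + 17.3018*a^3 - 11.4008*a^2 - 3.7195*a - 23.046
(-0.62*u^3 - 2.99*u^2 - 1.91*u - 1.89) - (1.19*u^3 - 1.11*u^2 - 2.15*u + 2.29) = -1.81*u^3 - 1.88*u^2 + 0.24*u - 4.18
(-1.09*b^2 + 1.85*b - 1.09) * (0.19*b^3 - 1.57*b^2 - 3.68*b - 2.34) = -0.2071*b^5 + 2.0628*b^4 + 0.8996*b^3 - 2.5461*b^2 - 0.317799999999999*b + 2.5506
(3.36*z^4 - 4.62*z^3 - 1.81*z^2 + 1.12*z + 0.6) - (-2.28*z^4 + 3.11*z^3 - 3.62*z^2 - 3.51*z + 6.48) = 5.64*z^4 - 7.73*z^3 + 1.81*z^2 + 4.63*z - 5.88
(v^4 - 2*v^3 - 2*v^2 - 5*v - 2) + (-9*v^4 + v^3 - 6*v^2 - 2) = -8*v^4 - v^3 - 8*v^2 - 5*v - 4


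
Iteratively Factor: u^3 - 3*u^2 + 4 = (u - 2)*(u^2 - u - 2) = (u - 2)*(u + 1)*(u - 2)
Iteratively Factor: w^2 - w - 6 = (w - 3)*(w + 2)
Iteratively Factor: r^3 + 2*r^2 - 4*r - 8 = (r + 2)*(r^2 - 4) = (r - 2)*(r + 2)*(r + 2)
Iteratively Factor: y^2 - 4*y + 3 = (y - 1)*(y - 3)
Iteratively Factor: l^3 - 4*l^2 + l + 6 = (l + 1)*(l^2 - 5*l + 6) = (l - 3)*(l + 1)*(l - 2)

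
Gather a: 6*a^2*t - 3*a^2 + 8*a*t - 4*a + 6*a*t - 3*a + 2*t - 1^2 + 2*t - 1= a^2*(6*t - 3) + a*(14*t - 7) + 4*t - 2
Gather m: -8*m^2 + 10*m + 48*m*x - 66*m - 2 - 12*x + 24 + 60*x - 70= -8*m^2 + m*(48*x - 56) + 48*x - 48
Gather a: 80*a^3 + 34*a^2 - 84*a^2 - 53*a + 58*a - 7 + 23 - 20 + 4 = 80*a^3 - 50*a^2 + 5*a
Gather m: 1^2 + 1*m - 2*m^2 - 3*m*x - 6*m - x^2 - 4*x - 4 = -2*m^2 + m*(-3*x - 5) - x^2 - 4*x - 3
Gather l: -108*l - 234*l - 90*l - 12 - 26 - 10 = -432*l - 48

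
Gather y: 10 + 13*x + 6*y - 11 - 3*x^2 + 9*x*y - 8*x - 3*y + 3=-3*x^2 + 5*x + y*(9*x + 3) + 2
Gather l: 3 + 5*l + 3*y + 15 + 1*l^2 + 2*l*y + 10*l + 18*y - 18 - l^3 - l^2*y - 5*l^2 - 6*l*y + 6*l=-l^3 + l^2*(-y - 4) + l*(21 - 4*y) + 21*y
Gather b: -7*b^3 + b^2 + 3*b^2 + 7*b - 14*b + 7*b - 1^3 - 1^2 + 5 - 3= -7*b^3 + 4*b^2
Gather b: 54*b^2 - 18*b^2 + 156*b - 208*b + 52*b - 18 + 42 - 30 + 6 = 36*b^2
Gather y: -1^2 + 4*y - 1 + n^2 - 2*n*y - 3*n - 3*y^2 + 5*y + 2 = n^2 - 3*n - 3*y^2 + y*(9 - 2*n)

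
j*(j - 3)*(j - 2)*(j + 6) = j^4 + j^3 - 24*j^2 + 36*j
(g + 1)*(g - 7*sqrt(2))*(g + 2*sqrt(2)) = g^3 - 5*sqrt(2)*g^2 + g^2 - 28*g - 5*sqrt(2)*g - 28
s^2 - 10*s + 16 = (s - 8)*(s - 2)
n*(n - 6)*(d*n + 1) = d*n^3 - 6*d*n^2 + n^2 - 6*n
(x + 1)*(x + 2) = x^2 + 3*x + 2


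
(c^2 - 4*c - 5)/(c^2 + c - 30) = (c + 1)/(c + 6)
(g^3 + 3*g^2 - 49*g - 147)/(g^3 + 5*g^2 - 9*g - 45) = (g^2 - 49)/(g^2 + 2*g - 15)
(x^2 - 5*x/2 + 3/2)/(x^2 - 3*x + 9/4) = 2*(x - 1)/(2*x - 3)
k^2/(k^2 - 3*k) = k/(k - 3)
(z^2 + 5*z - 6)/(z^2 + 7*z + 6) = (z - 1)/(z + 1)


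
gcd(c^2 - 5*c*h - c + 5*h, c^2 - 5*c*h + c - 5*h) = c - 5*h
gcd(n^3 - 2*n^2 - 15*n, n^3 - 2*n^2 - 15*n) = n^3 - 2*n^2 - 15*n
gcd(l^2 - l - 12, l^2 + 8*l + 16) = 1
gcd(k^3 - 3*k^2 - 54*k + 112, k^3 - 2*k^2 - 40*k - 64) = k - 8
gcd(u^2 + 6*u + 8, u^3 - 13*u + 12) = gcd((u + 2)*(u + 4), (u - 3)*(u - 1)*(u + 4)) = u + 4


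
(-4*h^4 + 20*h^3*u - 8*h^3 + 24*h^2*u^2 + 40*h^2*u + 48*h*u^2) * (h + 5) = -4*h^5 + 20*h^4*u - 28*h^4 + 24*h^3*u^2 + 140*h^3*u - 40*h^3 + 168*h^2*u^2 + 200*h^2*u + 240*h*u^2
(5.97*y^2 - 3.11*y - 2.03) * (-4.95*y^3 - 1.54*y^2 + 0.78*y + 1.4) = -29.5515*y^5 + 6.2007*y^4 + 19.4945*y^3 + 9.0584*y^2 - 5.9374*y - 2.842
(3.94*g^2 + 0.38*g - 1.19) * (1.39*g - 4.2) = 5.4766*g^3 - 16.0198*g^2 - 3.2501*g + 4.998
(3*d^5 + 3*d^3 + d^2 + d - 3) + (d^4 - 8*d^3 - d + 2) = 3*d^5 + d^4 - 5*d^3 + d^2 - 1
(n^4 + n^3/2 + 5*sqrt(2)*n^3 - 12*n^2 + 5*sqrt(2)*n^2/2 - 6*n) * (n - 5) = n^5 - 9*n^4/2 + 5*sqrt(2)*n^4 - 45*sqrt(2)*n^3/2 - 29*n^3/2 - 25*sqrt(2)*n^2/2 + 54*n^2 + 30*n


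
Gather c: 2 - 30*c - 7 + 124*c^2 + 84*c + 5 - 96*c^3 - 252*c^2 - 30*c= -96*c^3 - 128*c^2 + 24*c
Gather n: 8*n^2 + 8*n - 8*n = 8*n^2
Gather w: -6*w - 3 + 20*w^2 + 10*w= 20*w^2 + 4*w - 3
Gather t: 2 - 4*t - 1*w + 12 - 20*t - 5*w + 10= -24*t - 6*w + 24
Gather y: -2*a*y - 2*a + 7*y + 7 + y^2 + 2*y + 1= -2*a + y^2 + y*(9 - 2*a) + 8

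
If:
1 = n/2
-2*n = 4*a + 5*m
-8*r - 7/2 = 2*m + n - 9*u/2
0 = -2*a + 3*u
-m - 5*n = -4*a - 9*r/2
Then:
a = 1823/1182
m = -1202/591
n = 2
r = 236/591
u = 1823/1773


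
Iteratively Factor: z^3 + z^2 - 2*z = (z - 1)*(z^2 + 2*z) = (z - 1)*(z + 2)*(z)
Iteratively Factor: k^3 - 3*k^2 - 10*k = (k + 2)*(k^2 - 5*k) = (k - 5)*(k + 2)*(k)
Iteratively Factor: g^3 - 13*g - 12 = (g - 4)*(g^2 + 4*g + 3) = (g - 4)*(g + 3)*(g + 1)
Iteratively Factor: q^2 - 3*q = (q)*(q - 3)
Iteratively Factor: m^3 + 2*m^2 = (m)*(m^2 + 2*m) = m^2*(m + 2)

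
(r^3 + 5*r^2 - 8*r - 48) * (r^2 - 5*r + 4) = r^5 - 29*r^3 + 12*r^2 + 208*r - 192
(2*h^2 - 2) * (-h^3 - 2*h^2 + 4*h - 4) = -2*h^5 - 4*h^4 + 10*h^3 - 4*h^2 - 8*h + 8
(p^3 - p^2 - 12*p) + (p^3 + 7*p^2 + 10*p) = 2*p^3 + 6*p^2 - 2*p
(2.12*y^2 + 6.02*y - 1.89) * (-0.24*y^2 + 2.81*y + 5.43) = -0.5088*y^4 + 4.5124*y^3 + 28.8814*y^2 + 27.3777*y - 10.2627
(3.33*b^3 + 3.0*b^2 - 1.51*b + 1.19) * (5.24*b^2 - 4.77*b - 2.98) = 17.4492*b^5 - 0.164099999999998*b^4 - 32.1458*b^3 + 4.4983*b^2 - 1.1765*b - 3.5462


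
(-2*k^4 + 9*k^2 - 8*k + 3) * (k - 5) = -2*k^5 + 10*k^4 + 9*k^3 - 53*k^2 + 43*k - 15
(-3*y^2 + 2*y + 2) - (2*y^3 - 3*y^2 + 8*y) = -2*y^3 - 6*y + 2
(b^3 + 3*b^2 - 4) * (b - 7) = b^4 - 4*b^3 - 21*b^2 - 4*b + 28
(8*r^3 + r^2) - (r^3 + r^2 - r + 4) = 7*r^3 + r - 4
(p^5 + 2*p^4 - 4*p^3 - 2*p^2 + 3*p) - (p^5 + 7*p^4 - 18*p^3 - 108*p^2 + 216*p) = -5*p^4 + 14*p^3 + 106*p^2 - 213*p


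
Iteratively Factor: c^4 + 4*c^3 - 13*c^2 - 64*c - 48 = (c + 4)*(c^3 - 13*c - 12) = (c + 1)*(c + 4)*(c^2 - c - 12) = (c - 4)*(c + 1)*(c + 4)*(c + 3)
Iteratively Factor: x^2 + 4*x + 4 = (x + 2)*(x + 2)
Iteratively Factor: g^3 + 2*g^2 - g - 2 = (g - 1)*(g^2 + 3*g + 2) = (g - 1)*(g + 1)*(g + 2)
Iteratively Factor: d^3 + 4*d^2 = (d)*(d^2 + 4*d) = d*(d + 4)*(d)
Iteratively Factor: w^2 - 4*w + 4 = (w - 2)*(w - 2)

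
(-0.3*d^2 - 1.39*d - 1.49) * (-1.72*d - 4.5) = 0.516*d^3 + 3.7408*d^2 + 8.8178*d + 6.705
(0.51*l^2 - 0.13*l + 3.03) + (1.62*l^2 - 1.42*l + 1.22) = 2.13*l^2 - 1.55*l + 4.25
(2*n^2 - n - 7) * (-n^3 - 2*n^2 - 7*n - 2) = -2*n^5 - 3*n^4 - 5*n^3 + 17*n^2 + 51*n + 14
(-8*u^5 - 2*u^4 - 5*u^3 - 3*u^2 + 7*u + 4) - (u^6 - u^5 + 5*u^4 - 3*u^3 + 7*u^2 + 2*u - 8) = -u^6 - 7*u^5 - 7*u^4 - 2*u^3 - 10*u^2 + 5*u + 12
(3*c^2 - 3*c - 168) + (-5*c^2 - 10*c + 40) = -2*c^2 - 13*c - 128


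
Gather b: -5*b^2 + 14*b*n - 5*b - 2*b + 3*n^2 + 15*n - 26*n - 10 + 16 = -5*b^2 + b*(14*n - 7) + 3*n^2 - 11*n + 6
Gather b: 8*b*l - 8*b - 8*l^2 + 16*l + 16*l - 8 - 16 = b*(8*l - 8) - 8*l^2 + 32*l - 24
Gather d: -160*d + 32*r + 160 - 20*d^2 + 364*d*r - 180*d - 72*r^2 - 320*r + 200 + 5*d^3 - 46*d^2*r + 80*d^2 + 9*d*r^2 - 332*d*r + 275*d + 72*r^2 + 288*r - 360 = 5*d^3 + d^2*(60 - 46*r) + d*(9*r^2 + 32*r - 65)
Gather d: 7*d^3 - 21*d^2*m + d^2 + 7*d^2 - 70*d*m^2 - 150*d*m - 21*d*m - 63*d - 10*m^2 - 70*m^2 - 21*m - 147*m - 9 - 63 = 7*d^3 + d^2*(8 - 21*m) + d*(-70*m^2 - 171*m - 63) - 80*m^2 - 168*m - 72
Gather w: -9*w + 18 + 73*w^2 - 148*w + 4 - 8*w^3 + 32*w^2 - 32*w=-8*w^3 + 105*w^2 - 189*w + 22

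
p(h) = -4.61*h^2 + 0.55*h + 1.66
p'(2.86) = -25.82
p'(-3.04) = 28.58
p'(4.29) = -39.00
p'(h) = 0.55 - 9.22*h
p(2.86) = -34.47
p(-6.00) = -167.60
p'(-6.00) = 55.87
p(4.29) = -80.82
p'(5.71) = -52.10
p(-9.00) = -376.70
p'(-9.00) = 83.53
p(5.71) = -145.50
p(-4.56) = -96.71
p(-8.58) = -342.43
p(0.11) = 1.66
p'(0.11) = -0.46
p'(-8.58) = 79.66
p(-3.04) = -42.62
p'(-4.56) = 42.59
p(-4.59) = -97.99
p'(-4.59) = 42.87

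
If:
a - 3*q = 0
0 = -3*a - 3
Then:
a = -1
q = -1/3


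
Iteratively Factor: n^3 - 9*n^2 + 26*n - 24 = (n - 3)*(n^2 - 6*n + 8) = (n - 4)*(n - 3)*(n - 2)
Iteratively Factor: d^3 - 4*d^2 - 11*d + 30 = (d - 5)*(d^2 + d - 6) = (d - 5)*(d - 2)*(d + 3)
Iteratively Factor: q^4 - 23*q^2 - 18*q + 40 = (q - 5)*(q^3 + 5*q^2 + 2*q - 8) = (q - 5)*(q + 4)*(q^2 + q - 2) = (q - 5)*(q + 2)*(q + 4)*(q - 1)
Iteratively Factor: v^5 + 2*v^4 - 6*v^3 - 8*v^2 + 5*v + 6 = (v + 1)*(v^4 + v^3 - 7*v^2 - v + 6) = (v - 2)*(v + 1)*(v^3 + 3*v^2 - v - 3) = (v - 2)*(v + 1)*(v + 3)*(v^2 - 1) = (v - 2)*(v + 1)^2*(v + 3)*(v - 1)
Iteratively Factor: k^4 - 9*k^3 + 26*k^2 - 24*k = (k - 2)*(k^3 - 7*k^2 + 12*k) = (k - 3)*(k - 2)*(k^2 - 4*k) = (k - 4)*(k - 3)*(k - 2)*(k)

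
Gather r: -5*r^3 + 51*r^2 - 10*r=-5*r^3 + 51*r^2 - 10*r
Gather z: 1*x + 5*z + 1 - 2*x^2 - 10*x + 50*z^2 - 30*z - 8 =-2*x^2 - 9*x + 50*z^2 - 25*z - 7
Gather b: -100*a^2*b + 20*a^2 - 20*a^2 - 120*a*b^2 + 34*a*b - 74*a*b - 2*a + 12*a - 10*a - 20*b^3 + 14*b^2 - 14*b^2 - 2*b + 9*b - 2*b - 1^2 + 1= -120*a*b^2 - 20*b^3 + b*(-100*a^2 - 40*a + 5)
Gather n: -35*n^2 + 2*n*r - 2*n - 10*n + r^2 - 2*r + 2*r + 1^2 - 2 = -35*n^2 + n*(2*r - 12) + r^2 - 1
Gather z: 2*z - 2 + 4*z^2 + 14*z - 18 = 4*z^2 + 16*z - 20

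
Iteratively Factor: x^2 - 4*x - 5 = (x + 1)*(x - 5)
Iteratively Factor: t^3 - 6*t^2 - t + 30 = (t + 2)*(t^2 - 8*t + 15) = (t - 3)*(t + 2)*(t - 5)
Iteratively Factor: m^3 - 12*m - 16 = (m - 4)*(m^2 + 4*m + 4) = (m - 4)*(m + 2)*(m + 2)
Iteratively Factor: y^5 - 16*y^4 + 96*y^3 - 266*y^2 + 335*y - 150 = (y - 3)*(y^4 - 13*y^3 + 57*y^2 - 95*y + 50) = (y - 5)*(y - 3)*(y^3 - 8*y^2 + 17*y - 10) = (y - 5)*(y - 3)*(y - 2)*(y^2 - 6*y + 5) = (y - 5)*(y - 3)*(y - 2)*(y - 1)*(y - 5)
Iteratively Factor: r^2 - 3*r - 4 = (r - 4)*(r + 1)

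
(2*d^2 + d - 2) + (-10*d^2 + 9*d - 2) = -8*d^2 + 10*d - 4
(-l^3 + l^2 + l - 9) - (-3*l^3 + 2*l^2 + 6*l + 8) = 2*l^3 - l^2 - 5*l - 17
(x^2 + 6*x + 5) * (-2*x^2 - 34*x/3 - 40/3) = -2*x^4 - 70*x^3/3 - 274*x^2/3 - 410*x/3 - 200/3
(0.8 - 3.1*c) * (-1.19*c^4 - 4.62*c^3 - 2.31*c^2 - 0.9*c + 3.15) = 3.689*c^5 + 13.37*c^4 + 3.465*c^3 + 0.942*c^2 - 10.485*c + 2.52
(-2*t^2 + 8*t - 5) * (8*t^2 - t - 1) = -16*t^4 + 66*t^3 - 46*t^2 - 3*t + 5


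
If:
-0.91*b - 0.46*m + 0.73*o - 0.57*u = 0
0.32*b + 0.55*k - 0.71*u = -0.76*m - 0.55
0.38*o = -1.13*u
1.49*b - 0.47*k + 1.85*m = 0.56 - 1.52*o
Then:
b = -6.29309213264741*u - 0.0282919349968875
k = -4.01723066013142*u - 1.06087798186682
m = 6.49113992831507*u + 0.0559688279286253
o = -2.97368421052632*u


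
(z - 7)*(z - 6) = z^2 - 13*z + 42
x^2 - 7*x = x*(x - 7)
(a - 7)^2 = a^2 - 14*a + 49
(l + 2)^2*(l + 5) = l^3 + 9*l^2 + 24*l + 20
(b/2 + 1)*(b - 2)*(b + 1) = b^3/2 + b^2/2 - 2*b - 2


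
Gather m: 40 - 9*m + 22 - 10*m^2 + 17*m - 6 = -10*m^2 + 8*m + 56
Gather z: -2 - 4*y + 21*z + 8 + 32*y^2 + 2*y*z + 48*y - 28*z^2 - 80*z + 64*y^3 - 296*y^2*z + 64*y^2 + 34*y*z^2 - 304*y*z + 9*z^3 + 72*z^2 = 64*y^3 + 96*y^2 + 44*y + 9*z^3 + z^2*(34*y + 44) + z*(-296*y^2 - 302*y - 59) + 6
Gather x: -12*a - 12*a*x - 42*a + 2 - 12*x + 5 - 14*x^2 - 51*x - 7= -54*a - 14*x^2 + x*(-12*a - 63)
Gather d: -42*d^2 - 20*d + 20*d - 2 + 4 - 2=-42*d^2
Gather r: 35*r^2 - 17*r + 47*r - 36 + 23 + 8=35*r^2 + 30*r - 5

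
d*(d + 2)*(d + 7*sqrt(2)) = d^3 + 2*d^2 + 7*sqrt(2)*d^2 + 14*sqrt(2)*d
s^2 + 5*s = s*(s + 5)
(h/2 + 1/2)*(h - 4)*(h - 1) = h^3/2 - 2*h^2 - h/2 + 2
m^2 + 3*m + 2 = (m + 1)*(m + 2)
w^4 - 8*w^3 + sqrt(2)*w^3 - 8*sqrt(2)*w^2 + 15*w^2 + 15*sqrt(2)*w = w*(w - 5)*(w - 3)*(w + sqrt(2))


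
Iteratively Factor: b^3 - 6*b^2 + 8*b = (b - 2)*(b^2 - 4*b) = b*(b - 2)*(b - 4)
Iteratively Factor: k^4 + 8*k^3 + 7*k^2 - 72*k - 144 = (k + 4)*(k^3 + 4*k^2 - 9*k - 36) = (k + 3)*(k + 4)*(k^2 + k - 12) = (k - 3)*(k + 3)*(k + 4)*(k + 4)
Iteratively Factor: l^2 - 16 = (l - 4)*(l + 4)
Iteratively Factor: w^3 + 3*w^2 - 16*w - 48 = (w + 4)*(w^2 - w - 12) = (w + 3)*(w + 4)*(w - 4)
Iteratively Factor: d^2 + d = (d)*(d + 1)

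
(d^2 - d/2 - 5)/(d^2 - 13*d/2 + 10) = (d + 2)/(d - 4)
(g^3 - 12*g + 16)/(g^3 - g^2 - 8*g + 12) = (g + 4)/(g + 3)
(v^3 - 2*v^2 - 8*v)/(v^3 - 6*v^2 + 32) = v/(v - 4)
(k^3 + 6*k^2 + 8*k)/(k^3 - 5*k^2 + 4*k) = (k^2 + 6*k + 8)/(k^2 - 5*k + 4)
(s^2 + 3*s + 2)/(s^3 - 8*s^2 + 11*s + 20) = (s + 2)/(s^2 - 9*s + 20)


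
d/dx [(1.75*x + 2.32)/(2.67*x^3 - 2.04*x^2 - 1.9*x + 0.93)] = (-9.345*x^3 - 15.0132*x^2 + 9.4656*x + 6.0355)/(7.1289*x^6 - 10.8936*x^5 - 5.9844*x^4 + 12.7182*x^3 - 0.184400000000001*x^2 - 3.534*x + 0.8649)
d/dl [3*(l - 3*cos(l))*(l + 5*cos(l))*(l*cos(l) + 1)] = -3*l^3*sin(l) - 6*l^2*sin(2*l) + 9*l^2*cos(l) + 111*l*sin(l)/4 + 135*l*sin(3*l)/4 + 6*l*cos(2*l) + 12*l + 45*sin(2*l) - 111*cos(l)/4 - 45*cos(3*l)/4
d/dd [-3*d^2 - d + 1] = -6*d - 1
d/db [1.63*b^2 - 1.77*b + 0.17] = 3.26*b - 1.77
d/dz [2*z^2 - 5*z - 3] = 4*z - 5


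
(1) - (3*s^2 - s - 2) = -3*s^2 + s + 3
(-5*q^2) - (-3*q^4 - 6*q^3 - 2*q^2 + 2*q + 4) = 3*q^4 + 6*q^3 - 3*q^2 - 2*q - 4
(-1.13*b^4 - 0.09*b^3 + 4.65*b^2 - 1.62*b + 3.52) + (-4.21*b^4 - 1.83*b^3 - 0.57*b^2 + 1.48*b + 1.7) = -5.34*b^4 - 1.92*b^3 + 4.08*b^2 - 0.14*b + 5.22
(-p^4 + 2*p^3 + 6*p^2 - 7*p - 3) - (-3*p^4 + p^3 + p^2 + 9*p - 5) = 2*p^4 + p^3 + 5*p^2 - 16*p + 2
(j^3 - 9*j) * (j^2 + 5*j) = j^5 + 5*j^4 - 9*j^3 - 45*j^2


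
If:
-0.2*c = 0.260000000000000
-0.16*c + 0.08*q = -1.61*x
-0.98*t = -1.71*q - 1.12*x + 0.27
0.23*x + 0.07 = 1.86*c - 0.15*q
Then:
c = -1.30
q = -17.74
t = -30.37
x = 0.75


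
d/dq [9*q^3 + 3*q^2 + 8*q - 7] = 27*q^2 + 6*q + 8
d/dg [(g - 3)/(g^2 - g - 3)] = (g^2 - g - (g - 3)*(2*g - 1) - 3)/(-g^2 + g + 3)^2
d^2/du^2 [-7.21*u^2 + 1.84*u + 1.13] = -14.4200000000000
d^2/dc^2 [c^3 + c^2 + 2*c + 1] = 6*c + 2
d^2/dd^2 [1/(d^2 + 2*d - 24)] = 2*(-d^2 - 2*d + 4*(d + 1)^2 + 24)/(d^2 + 2*d - 24)^3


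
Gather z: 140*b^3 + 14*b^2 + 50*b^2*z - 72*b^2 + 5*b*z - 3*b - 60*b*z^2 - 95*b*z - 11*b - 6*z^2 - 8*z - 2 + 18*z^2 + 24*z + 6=140*b^3 - 58*b^2 - 14*b + z^2*(12 - 60*b) + z*(50*b^2 - 90*b + 16) + 4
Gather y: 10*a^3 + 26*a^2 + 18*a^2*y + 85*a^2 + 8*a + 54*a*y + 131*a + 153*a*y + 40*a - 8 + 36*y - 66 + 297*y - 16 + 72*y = 10*a^3 + 111*a^2 + 179*a + y*(18*a^2 + 207*a + 405) - 90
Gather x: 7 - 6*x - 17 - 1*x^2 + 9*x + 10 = -x^2 + 3*x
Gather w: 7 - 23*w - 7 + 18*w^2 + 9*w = 18*w^2 - 14*w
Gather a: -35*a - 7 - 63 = -35*a - 70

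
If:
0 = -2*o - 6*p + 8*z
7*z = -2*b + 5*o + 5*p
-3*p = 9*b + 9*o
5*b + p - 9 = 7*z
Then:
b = 48/113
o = 15/113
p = -189/113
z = -138/113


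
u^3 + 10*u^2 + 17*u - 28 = (u - 1)*(u + 4)*(u + 7)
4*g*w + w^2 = w*(4*g + w)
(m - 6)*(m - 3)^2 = m^3 - 12*m^2 + 45*m - 54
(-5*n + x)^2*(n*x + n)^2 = 25*n^4*x^2 + 50*n^4*x + 25*n^4 - 10*n^3*x^3 - 20*n^3*x^2 - 10*n^3*x + n^2*x^4 + 2*n^2*x^3 + n^2*x^2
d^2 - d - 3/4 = (d - 3/2)*(d + 1/2)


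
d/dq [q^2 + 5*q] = 2*q + 5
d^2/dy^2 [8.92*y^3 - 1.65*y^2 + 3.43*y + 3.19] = 53.52*y - 3.3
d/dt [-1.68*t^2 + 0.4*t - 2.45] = 0.4 - 3.36*t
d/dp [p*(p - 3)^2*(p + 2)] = 4*p^3 - 12*p^2 - 6*p + 18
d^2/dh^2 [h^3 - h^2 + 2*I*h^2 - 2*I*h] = 6*h - 2 + 4*I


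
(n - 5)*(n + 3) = n^2 - 2*n - 15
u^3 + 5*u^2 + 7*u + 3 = (u + 1)^2*(u + 3)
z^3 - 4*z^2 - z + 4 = (z - 4)*(z - 1)*(z + 1)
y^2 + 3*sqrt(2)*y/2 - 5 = (y - sqrt(2))*(y + 5*sqrt(2)/2)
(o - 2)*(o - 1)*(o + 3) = o^3 - 7*o + 6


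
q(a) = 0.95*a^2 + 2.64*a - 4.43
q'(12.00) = 25.44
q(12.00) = 164.05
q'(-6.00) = -8.76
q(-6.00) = 13.93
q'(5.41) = 12.92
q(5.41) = 37.66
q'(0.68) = 3.93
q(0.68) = -2.20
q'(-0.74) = 1.23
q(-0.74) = -5.86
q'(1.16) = 4.84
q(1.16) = -0.09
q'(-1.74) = -0.67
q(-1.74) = -6.15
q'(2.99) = 8.32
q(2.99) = 11.96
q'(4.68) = 11.53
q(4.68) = 28.73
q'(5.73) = 13.53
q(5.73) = 41.89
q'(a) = 1.9*a + 2.64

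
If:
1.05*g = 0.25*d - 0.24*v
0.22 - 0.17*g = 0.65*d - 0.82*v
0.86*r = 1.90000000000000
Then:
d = 1.24386206896552*v + 0.318620689655172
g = 0.0675862068965517*v + 0.0758620689655172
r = 2.21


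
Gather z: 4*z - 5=4*z - 5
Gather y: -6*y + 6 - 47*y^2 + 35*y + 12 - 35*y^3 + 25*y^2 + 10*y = -35*y^3 - 22*y^2 + 39*y + 18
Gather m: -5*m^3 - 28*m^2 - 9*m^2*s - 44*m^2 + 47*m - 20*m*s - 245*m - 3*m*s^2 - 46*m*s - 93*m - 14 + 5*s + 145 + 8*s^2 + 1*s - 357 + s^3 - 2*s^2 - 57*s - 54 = -5*m^3 + m^2*(-9*s - 72) + m*(-3*s^2 - 66*s - 291) + s^3 + 6*s^2 - 51*s - 280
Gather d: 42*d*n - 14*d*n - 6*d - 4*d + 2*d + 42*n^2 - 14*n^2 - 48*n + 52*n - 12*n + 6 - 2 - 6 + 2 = d*(28*n - 8) + 28*n^2 - 8*n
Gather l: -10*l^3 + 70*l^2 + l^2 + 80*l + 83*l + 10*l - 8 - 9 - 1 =-10*l^3 + 71*l^2 + 173*l - 18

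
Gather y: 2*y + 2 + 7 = 2*y + 9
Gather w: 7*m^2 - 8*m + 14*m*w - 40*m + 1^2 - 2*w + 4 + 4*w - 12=7*m^2 - 48*m + w*(14*m + 2) - 7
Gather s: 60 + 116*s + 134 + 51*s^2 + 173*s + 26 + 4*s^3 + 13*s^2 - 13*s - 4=4*s^3 + 64*s^2 + 276*s + 216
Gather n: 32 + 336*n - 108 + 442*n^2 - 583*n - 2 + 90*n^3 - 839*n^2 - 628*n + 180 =90*n^3 - 397*n^2 - 875*n + 102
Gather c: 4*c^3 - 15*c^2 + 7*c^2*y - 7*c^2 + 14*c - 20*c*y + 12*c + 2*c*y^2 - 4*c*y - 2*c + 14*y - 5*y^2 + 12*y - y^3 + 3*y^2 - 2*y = 4*c^3 + c^2*(7*y - 22) + c*(2*y^2 - 24*y + 24) - y^3 - 2*y^2 + 24*y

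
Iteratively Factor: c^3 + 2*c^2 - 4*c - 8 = (c - 2)*(c^2 + 4*c + 4) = (c - 2)*(c + 2)*(c + 2)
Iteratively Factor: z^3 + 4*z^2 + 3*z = (z)*(z^2 + 4*z + 3) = z*(z + 3)*(z + 1)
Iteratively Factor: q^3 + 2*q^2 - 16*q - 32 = (q - 4)*(q^2 + 6*q + 8) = (q - 4)*(q + 2)*(q + 4)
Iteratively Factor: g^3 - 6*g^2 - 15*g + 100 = (g + 4)*(g^2 - 10*g + 25) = (g - 5)*(g + 4)*(g - 5)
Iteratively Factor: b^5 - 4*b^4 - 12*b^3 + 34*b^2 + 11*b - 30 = (b + 1)*(b^4 - 5*b^3 - 7*b^2 + 41*b - 30) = (b - 2)*(b + 1)*(b^3 - 3*b^2 - 13*b + 15) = (b - 5)*(b - 2)*(b + 1)*(b^2 + 2*b - 3) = (b - 5)*(b - 2)*(b + 1)*(b + 3)*(b - 1)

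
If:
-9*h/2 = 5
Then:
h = -10/9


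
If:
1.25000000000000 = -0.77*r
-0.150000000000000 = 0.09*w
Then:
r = -1.62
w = -1.67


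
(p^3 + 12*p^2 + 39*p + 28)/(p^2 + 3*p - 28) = (p^2 + 5*p + 4)/(p - 4)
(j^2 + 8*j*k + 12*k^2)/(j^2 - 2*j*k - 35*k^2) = (j^2 + 8*j*k + 12*k^2)/(j^2 - 2*j*k - 35*k^2)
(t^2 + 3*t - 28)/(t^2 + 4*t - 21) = (t - 4)/(t - 3)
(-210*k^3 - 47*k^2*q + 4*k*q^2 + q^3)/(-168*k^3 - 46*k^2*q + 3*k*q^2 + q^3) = (5*k + q)/(4*k + q)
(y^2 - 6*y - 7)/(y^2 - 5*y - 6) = (y - 7)/(y - 6)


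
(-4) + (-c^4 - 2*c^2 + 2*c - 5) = -c^4 - 2*c^2 + 2*c - 9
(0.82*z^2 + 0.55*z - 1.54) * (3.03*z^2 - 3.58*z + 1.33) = 2.4846*z^4 - 1.2691*z^3 - 5.5446*z^2 + 6.2447*z - 2.0482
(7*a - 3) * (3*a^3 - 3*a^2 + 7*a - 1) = 21*a^4 - 30*a^3 + 58*a^2 - 28*a + 3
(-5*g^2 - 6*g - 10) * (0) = 0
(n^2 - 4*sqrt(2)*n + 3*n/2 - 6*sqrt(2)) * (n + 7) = n^3 - 4*sqrt(2)*n^2 + 17*n^2/2 - 34*sqrt(2)*n + 21*n/2 - 42*sqrt(2)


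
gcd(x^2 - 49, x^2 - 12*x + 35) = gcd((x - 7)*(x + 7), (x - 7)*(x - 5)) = x - 7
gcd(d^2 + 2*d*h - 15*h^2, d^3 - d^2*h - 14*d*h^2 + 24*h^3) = d - 3*h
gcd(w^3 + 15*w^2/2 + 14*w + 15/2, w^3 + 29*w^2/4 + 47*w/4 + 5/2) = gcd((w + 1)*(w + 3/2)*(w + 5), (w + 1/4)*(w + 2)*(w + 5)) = w + 5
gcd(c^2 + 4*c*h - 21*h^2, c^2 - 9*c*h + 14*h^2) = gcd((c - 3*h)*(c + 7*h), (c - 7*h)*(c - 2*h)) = 1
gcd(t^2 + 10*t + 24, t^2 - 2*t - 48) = t + 6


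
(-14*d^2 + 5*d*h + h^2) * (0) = 0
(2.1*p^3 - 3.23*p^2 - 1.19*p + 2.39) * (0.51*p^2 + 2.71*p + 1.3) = 1.071*p^5 + 4.0437*p^4 - 6.6302*p^3 - 6.205*p^2 + 4.9299*p + 3.107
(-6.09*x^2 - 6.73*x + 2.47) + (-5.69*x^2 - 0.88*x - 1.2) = -11.78*x^2 - 7.61*x + 1.27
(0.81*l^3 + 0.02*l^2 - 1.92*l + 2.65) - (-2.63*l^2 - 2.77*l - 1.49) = 0.81*l^3 + 2.65*l^2 + 0.85*l + 4.14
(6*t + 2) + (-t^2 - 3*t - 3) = -t^2 + 3*t - 1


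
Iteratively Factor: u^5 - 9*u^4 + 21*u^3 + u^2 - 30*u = (u - 2)*(u^4 - 7*u^3 + 7*u^2 + 15*u) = (u - 5)*(u - 2)*(u^3 - 2*u^2 - 3*u) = (u - 5)*(u - 2)*(u + 1)*(u^2 - 3*u) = u*(u - 5)*(u - 2)*(u + 1)*(u - 3)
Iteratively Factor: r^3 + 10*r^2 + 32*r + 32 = (r + 2)*(r^2 + 8*r + 16) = (r + 2)*(r + 4)*(r + 4)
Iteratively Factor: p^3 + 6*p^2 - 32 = (p + 4)*(p^2 + 2*p - 8) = (p - 2)*(p + 4)*(p + 4)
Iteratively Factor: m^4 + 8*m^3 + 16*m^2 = (m + 4)*(m^3 + 4*m^2) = m*(m + 4)*(m^2 + 4*m) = m*(m + 4)^2*(m)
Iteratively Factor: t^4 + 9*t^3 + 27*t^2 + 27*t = (t)*(t^3 + 9*t^2 + 27*t + 27) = t*(t + 3)*(t^2 + 6*t + 9) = t*(t + 3)^2*(t + 3)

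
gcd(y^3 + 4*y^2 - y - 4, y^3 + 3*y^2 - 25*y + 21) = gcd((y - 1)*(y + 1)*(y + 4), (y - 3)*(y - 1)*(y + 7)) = y - 1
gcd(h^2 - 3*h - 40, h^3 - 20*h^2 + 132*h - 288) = h - 8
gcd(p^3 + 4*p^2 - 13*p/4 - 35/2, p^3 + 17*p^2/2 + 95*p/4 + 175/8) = p^2 + 6*p + 35/4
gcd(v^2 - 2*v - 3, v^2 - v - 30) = 1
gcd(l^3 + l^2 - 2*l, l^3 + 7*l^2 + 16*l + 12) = l + 2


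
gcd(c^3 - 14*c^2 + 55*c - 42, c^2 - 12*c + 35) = c - 7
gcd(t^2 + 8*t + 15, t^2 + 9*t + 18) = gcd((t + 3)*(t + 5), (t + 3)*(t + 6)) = t + 3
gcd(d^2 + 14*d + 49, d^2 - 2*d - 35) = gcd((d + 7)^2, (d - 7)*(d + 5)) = 1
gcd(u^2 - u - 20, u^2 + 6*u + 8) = u + 4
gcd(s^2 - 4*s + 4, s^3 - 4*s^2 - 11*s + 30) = s - 2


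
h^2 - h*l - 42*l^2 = (h - 7*l)*(h + 6*l)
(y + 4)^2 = y^2 + 8*y + 16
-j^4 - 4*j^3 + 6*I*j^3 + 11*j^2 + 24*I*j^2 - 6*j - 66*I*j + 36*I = (j + 6)*(j - 6*I)*(-I*j + I)^2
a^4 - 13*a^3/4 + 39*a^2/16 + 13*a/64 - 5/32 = (a - 2)*(a - 5/4)*(a - 1/4)*(a + 1/4)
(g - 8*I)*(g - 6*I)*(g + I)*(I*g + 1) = I*g^4 + 14*g^3 - 47*I*g^2 + 14*g - 48*I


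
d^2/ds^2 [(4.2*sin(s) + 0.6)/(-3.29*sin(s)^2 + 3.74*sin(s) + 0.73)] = (-45.4612199999999*sin(s)^5 - 77.65716*sin(s)^4 + 52.54788*sin(s)^3 + 36.2769600000001*sin(s)^2 + 15.62622*sin(s) - 3.26651999999996)/(-3.29*sin(s)^2 + 3.74*sin(s) + 0.73)^3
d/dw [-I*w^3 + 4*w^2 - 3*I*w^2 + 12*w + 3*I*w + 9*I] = -3*I*w^2 + w*(8 - 6*I) + 12 + 3*I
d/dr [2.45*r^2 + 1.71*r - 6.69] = 4.9*r + 1.71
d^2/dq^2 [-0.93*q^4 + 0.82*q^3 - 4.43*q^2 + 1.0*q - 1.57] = -11.16*q^2 + 4.92*q - 8.86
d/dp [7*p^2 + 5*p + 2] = 14*p + 5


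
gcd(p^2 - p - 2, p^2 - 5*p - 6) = p + 1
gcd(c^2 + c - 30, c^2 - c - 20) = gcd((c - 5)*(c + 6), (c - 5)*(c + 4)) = c - 5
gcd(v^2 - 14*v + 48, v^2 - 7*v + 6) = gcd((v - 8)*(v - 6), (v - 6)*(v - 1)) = v - 6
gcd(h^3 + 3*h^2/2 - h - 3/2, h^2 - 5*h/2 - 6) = h + 3/2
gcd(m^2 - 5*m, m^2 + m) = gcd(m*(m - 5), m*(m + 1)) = m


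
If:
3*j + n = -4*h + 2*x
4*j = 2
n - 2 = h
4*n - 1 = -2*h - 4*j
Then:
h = -3/2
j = 1/2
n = 1/2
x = -2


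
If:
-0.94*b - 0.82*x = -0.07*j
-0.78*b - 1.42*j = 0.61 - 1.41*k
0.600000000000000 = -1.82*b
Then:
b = -0.33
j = 11.7142857142857*x - 4.42700156985871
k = 11.7973657548126*x - 4.20814545130655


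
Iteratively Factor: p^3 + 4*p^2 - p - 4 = (p + 4)*(p^2 - 1) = (p + 1)*(p + 4)*(p - 1)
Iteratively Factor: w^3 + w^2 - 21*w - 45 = (w + 3)*(w^2 - 2*w - 15) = (w - 5)*(w + 3)*(w + 3)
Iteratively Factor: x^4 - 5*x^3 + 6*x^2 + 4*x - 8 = (x + 1)*(x^3 - 6*x^2 + 12*x - 8) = (x - 2)*(x + 1)*(x^2 - 4*x + 4) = (x - 2)^2*(x + 1)*(x - 2)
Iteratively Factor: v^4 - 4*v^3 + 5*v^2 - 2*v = (v)*(v^3 - 4*v^2 + 5*v - 2) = v*(v - 2)*(v^2 - 2*v + 1) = v*(v - 2)*(v - 1)*(v - 1)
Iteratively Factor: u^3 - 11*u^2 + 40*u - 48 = (u - 4)*(u^2 - 7*u + 12) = (u - 4)^2*(u - 3)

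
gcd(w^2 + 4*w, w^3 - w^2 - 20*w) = w^2 + 4*w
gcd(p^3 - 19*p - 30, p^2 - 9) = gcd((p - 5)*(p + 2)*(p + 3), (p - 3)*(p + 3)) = p + 3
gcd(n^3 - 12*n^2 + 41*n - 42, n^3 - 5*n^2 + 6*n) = n^2 - 5*n + 6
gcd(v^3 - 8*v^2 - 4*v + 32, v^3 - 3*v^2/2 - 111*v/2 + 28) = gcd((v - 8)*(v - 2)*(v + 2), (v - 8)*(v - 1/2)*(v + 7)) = v - 8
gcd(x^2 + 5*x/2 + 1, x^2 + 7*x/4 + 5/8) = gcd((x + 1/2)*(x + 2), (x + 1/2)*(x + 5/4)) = x + 1/2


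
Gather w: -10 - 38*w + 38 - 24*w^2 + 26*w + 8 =-24*w^2 - 12*w + 36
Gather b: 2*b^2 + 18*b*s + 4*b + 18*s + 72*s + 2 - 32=2*b^2 + b*(18*s + 4) + 90*s - 30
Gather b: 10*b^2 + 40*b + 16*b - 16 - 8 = 10*b^2 + 56*b - 24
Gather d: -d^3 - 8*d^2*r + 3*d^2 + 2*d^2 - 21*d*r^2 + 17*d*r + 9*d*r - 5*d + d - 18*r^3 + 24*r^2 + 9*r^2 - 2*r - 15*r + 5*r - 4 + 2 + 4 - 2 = -d^3 + d^2*(5 - 8*r) + d*(-21*r^2 + 26*r - 4) - 18*r^3 + 33*r^2 - 12*r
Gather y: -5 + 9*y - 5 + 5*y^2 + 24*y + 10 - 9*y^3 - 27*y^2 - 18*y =-9*y^3 - 22*y^2 + 15*y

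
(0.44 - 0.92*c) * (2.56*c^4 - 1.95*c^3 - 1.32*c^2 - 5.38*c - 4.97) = -2.3552*c^5 + 2.9204*c^4 + 0.3564*c^3 + 4.3688*c^2 + 2.2052*c - 2.1868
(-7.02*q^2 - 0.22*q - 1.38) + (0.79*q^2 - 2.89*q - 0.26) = -6.23*q^2 - 3.11*q - 1.64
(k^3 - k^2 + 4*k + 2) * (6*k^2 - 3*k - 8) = 6*k^5 - 9*k^4 + 19*k^3 + 8*k^2 - 38*k - 16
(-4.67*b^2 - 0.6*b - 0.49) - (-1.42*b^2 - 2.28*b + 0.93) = -3.25*b^2 + 1.68*b - 1.42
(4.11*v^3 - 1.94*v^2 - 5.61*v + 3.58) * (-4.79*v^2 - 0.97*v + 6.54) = -19.6869*v^5 + 5.3059*v^4 + 55.6331*v^3 - 24.3941*v^2 - 40.162*v + 23.4132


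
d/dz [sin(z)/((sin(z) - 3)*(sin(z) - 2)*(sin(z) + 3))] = 2*(-sin(z)^3 + sin(z)^2 + 9)*cos(z)/((sin(z) - 3)^2*(sin(z) - 2)^2*(sin(z) + 3)^2)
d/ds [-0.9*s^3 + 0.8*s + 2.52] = 0.8 - 2.7*s^2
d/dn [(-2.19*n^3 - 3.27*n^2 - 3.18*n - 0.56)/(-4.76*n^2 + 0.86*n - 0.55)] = (10.4244*n^4 - 3.7668*n^3 - 14.3355*n^2 - 1.7342*n + 2.2306)/(22.6576*n^4 - 8.1872*n^3 + 5.9756*n^2 - 0.946*n + 0.3025)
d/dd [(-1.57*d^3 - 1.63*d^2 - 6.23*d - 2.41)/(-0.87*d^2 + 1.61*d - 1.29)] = (1.3659*d^4 - 5.0554*d^3 - 1.9685*d^2 + 0.0119999999999996*d + 11.9168)/(0.7569*d^4 - 2.8014*d^3 + 4.8367*d^2 - 4.1538*d + 1.6641)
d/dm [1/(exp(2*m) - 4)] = -2*exp(2*m)/(exp(2*m) - 4)^2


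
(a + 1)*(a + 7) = a^2 + 8*a + 7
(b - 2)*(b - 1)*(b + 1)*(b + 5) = b^4 + 3*b^3 - 11*b^2 - 3*b + 10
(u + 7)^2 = u^2 + 14*u + 49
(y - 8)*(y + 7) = y^2 - y - 56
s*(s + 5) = s^2 + 5*s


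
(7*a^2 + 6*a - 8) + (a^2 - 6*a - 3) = 8*a^2 - 11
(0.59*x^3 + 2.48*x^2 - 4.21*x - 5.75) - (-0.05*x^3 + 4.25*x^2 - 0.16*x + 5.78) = 0.64*x^3 - 1.77*x^2 - 4.05*x - 11.53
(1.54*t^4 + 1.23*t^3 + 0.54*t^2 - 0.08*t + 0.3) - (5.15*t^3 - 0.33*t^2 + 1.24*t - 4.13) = 1.54*t^4 - 3.92*t^3 + 0.87*t^2 - 1.32*t + 4.43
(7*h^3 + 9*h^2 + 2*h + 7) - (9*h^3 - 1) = -2*h^3 + 9*h^2 + 2*h + 8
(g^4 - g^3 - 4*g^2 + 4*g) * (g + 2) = g^5 + g^4 - 6*g^3 - 4*g^2 + 8*g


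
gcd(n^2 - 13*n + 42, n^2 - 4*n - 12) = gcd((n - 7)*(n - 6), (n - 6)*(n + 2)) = n - 6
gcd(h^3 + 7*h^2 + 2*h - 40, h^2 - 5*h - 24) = 1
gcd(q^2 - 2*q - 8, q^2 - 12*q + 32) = q - 4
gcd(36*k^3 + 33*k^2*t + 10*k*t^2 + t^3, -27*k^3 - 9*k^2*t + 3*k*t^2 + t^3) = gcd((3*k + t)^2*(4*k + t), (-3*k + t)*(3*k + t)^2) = 9*k^2 + 6*k*t + t^2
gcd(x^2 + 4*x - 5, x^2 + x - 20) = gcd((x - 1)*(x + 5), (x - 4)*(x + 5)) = x + 5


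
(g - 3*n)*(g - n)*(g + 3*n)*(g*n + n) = g^4*n - g^3*n^2 + g^3*n - 9*g^2*n^3 - g^2*n^2 + 9*g*n^4 - 9*g*n^3 + 9*n^4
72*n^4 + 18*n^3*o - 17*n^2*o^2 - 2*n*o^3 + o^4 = (-4*n + o)*(-3*n + o)*(2*n + o)*(3*n + o)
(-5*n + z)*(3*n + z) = -15*n^2 - 2*n*z + z^2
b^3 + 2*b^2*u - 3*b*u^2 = b*(b - u)*(b + 3*u)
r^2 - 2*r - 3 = (r - 3)*(r + 1)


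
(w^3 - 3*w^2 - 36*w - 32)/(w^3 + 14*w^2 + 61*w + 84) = (w^2 - 7*w - 8)/(w^2 + 10*w + 21)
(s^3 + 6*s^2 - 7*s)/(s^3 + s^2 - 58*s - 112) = s*(s - 1)/(s^2 - 6*s - 16)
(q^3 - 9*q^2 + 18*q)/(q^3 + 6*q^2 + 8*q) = (q^2 - 9*q + 18)/(q^2 + 6*q + 8)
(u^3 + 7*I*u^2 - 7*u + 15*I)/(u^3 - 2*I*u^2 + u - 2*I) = (u^2 + 8*I*u - 15)/(u^2 - I*u + 2)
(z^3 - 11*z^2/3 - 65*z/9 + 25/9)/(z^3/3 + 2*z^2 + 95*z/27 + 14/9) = 3*(9*z^3 - 33*z^2 - 65*z + 25)/(9*z^3 + 54*z^2 + 95*z + 42)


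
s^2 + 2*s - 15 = (s - 3)*(s + 5)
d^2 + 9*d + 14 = (d + 2)*(d + 7)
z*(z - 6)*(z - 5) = z^3 - 11*z^2 + 30*z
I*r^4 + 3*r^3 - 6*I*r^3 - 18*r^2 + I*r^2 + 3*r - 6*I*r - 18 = (r - 6)*(r - 3*I)*(r + I)*(I*r + 1)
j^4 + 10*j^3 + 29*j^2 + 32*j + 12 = (j + 1)^2*(j + 2)*(j + 6)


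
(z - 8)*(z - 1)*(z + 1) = z^3 - 8*z^2 - z + 8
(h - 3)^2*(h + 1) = h^3 - 5*h^2 + 3*h + 9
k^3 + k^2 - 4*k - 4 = (k - 2)*(k + 1)*(k + 2)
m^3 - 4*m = m*(m - 2)*(m + 2)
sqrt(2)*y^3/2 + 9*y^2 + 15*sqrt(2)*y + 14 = (y + sqrt(2))*(y + 7*sqrt(2))*(sqrt(2)*y/2 + 1)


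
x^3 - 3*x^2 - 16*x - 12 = (x - 6)*(x + 1)*(x + 2)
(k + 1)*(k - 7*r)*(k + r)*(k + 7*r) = k^4 + k^3*r + k^3 - 49*k^2*r^2 + k^2*r - 49*k*r^3 - 49*k*r^2 - 49*r^3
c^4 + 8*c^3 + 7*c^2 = c^2*(c + 1)*(c + 7)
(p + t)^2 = p^2 + 2*p*t + t^2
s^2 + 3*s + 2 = (s + 1)*(s + 2)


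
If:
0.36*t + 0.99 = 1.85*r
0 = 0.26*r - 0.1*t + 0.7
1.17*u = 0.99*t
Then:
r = 3.84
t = 16.98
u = 14.37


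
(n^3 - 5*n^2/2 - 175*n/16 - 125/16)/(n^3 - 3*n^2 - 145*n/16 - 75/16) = (4*n + 5)/(4*n + 3)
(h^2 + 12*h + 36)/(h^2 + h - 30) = (h + 6)/(h - 5)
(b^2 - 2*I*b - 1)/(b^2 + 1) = (b - I)/(b + I)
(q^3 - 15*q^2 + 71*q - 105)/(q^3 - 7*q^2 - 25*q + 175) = (q - 3)/(q + 5)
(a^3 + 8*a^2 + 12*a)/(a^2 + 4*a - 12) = a*(a + 2)/(a - 2)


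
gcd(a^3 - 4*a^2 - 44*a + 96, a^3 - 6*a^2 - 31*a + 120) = a - 8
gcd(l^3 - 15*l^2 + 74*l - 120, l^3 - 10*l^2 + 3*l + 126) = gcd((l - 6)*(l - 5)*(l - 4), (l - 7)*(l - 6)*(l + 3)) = l - 6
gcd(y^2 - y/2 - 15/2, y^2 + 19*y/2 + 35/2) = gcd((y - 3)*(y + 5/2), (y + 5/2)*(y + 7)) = y + 5/2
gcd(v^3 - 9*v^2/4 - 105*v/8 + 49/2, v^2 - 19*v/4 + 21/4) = v - 7/4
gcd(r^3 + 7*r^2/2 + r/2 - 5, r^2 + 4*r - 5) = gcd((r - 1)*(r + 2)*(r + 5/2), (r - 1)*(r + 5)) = r - 1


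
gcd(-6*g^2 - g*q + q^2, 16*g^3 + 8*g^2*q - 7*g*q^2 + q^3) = 1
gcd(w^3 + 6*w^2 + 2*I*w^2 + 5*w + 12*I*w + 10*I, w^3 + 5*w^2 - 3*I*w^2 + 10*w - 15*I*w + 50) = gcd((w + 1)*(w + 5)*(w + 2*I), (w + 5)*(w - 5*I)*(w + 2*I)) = w^2 + w*(5 + 2*I) + 10*I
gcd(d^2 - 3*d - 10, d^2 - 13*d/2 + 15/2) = d - 5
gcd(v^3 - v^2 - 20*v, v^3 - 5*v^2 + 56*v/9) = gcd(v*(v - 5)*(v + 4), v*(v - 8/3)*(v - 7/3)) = v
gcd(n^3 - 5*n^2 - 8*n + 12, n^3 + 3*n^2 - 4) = n^2 + n - 2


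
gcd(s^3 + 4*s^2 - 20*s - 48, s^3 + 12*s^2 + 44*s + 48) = s^2 + 8*s + 12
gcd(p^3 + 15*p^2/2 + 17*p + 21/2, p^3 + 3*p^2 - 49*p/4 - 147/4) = p^2 + 13*p/2 + 21/2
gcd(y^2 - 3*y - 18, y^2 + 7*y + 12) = y + 3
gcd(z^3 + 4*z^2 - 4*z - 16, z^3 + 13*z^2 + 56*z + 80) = z + 4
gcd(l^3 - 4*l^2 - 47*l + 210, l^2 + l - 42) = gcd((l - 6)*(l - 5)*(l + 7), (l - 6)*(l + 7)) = l^2 + l - 42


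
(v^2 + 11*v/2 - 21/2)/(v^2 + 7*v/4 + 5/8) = 4*(2*v^2 + 11*v - 21)/(8*v^2 + 14*v + 5)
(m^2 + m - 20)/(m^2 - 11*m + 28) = (m + 5)/(m - 7)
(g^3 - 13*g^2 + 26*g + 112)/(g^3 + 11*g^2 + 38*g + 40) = (g^2 - 15*g + 56)/(g^2 + 9*g + 20)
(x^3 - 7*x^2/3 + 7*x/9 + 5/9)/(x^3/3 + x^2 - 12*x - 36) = (9*x^3 - 21*x^2 + 7*x + 5)/(3*(x^3 + 3*x^2 - 36*x - 108))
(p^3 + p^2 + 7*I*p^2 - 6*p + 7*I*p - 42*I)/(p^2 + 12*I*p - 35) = (p^2 + p - 6)/(p + 5*I)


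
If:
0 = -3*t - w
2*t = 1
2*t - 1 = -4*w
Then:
No Solution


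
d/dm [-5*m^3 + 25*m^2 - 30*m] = -15*m^2 + 50*m - 30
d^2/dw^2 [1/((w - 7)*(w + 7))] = 2*(3*w^2 + 49)/(w^6 - 147*w^4 + 7203*w^2 - 117649)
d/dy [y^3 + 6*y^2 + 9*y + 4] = 3*y^2 + 12*y + 9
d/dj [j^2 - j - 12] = 2*j - 1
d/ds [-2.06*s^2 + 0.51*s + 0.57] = 0.51 - 4.12*s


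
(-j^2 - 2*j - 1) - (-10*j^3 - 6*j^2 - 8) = 10*j^3 + 5*j^2 - 2*j + 7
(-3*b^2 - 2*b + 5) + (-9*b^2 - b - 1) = -12*b^2 - 3*b + 4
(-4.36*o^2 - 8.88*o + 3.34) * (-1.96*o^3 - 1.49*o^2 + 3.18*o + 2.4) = 8.5456*o^5 + 23.9012*o^4 - 7.18*o^3 - 43.679*o^2 - 10.6908*o + 8.016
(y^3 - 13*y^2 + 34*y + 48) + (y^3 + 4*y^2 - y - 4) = 2*y^3 - 9*y^2 + 33*y + 44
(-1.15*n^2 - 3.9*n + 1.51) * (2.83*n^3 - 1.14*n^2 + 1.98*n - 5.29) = -3.2545*n^5 - 9.726*n^4 + 6.4423*n^3 - 3.3599*n^2 + 23.6208*n - 7.9879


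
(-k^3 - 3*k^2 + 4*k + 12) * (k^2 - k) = -k^5 - 2*k^4 + 7*k^3 + 8*k^2 - 12*k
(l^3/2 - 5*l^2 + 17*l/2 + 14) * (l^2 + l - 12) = l^5/2 - 9*l^4/2 - 5*l^3/2 + 165*l^2/2 - 88*l - 168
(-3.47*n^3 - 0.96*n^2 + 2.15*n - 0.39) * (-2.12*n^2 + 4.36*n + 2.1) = 7.3564*n^5 - 13.094*n^4 - 16.0306*n^3 + 8.1848*n^2 + 2.8146*n - 0.819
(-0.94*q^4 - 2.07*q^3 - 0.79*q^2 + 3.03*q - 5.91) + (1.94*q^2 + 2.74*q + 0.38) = -0.94*q^4 - 2.07*q^3 + 1.15*q^2 + 5.77*q - 5.53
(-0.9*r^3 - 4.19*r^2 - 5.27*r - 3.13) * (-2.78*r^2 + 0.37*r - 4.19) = 2.502*r^5 + 11.3152*r^4 + 16.8713*r^3 + 24.3076*r^2 + 20.9232*r + 13.1147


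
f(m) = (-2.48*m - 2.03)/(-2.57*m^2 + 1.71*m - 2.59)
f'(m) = (-2.48*m - 2.03)*(5.14*m - 1.71)/(-2.57*m^2 + 1.71*m - 2.59)^2 - 2.48/(-2.57*m^2 + 1.71*m - 2.59)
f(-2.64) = -0.18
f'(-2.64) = -0.01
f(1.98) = 0.75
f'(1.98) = -0.42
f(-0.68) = 0.07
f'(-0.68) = 0.58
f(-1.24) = -0.12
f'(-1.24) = 0.17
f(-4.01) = -0.16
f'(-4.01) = -0.02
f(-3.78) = -0.16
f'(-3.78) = -0.02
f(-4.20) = -0.15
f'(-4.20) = -0.02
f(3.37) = 0.40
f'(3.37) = -0.14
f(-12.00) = -0.07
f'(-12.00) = -0.01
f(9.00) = 0.12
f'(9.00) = -0.02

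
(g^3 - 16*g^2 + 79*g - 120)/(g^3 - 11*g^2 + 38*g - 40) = (g^2 - 11*g + 24)/(g^2 - 6*g + 8)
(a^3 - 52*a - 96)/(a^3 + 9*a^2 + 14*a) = (a^2 - 2*a - 48)/(a*(a + 7))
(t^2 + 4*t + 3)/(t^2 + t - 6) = (t + 1)/(t - 2)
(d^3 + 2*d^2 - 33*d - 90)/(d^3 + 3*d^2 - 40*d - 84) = (d^2 + 8*d + 15)/(d^2 + 9*d + 14)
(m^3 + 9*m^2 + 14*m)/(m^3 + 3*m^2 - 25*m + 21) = m*(m + 2)/(m^2 - 4*m + 3)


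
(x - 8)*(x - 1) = x^2 - 9*x + 8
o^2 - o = o*(o - 1)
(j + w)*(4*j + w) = 4*j^2 + 5*j*w + w^2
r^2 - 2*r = r*(r - 2)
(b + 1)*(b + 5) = b^2 + 6*b + 5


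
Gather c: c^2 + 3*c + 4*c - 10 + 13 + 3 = c^2 + 7*c + 6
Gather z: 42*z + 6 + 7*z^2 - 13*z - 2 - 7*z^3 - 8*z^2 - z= -7*z^3 - z^2 + 28*z + 4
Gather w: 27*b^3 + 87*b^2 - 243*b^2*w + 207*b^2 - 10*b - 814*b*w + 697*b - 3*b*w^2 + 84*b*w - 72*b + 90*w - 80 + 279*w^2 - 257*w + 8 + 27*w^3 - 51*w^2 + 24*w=27*b^3 + 294*b^2 + 615*b + 27*w^3 + w^2*(228 - 3*b) + w*(-243*b^2 - 730*b - 143) - 72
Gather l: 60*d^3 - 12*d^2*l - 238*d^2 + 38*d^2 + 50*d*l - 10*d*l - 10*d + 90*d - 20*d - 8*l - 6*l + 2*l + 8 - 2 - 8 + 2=60*d^3 - 200*d^2 + 60*d + l*(-12*d^2 + 40*d - 12)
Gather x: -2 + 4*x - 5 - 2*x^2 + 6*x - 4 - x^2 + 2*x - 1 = -3*x^2 + 12*x - 12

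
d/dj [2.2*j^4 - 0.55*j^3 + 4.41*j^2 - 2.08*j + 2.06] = 8.8*j^3 - 1.65*j^2 + 8.82*j - 2.08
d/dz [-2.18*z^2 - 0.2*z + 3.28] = -4.36*z - 0.2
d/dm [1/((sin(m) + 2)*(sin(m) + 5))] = -(2*sin(m) + 7)*cos(m)/((sin(m) + 2)^2*(sin(m) + 5)^2)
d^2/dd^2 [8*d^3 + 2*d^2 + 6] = 48*d + 4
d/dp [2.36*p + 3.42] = 2.36000000000000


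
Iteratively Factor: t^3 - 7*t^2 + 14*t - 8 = (t - 4)*(t^2 - 3*t + 2) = (t - 4)*(t - 1)*(t - 2)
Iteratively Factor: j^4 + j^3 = (j + 1)*(j^3) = j*(j + 1)*(j^2) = j^2*(j + 1)*(j)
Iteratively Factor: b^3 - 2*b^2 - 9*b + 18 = (b + 3)*(b^2 - 5*b + 6) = (b - 2)*(b + 3)*(b - 3)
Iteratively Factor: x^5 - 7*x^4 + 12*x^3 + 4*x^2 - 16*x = (x)*(x^4 - 7*x^3 + 12*x^2 + 4*x - 16) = x*(x + 1)*(x^3 - 8*x^2 + 20*x - 16) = x*(x - 4)*(x + 1)*(x^2 - 4*x + 4) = x*(x - 4)*(x - 2)*(x + 1)*(x - 2)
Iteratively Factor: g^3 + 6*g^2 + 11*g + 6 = (g + 1)*(g^2 + 5*g + 6) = (g + 1)*(g + 3)*(g + 2)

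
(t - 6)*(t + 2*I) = t^2 - 6*t + 2*I*t - 12*I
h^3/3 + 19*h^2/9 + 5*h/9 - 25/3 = (h/3 + 1)*(h - 5/3)*(h + 5)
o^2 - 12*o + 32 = (o - 8)*(o - 4)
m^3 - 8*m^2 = m^2*(m - 8)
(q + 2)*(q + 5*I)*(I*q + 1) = I*q^3 - 4*q^2 + 2*I*q^2 - 8*q + 5*I*q + 10*I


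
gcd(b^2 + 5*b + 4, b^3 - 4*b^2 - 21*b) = 1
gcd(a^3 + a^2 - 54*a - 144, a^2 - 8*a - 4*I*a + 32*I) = a - 8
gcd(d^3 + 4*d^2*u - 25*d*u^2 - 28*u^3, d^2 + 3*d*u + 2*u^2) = d + u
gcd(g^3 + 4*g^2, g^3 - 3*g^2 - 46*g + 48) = 1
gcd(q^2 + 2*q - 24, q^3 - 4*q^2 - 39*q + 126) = q + 6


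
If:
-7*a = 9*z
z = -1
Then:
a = 9/7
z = -1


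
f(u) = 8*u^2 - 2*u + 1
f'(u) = 16*u - 2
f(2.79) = 57.69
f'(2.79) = 42.64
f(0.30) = 1.12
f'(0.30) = 2.80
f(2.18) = 34.66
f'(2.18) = 32.88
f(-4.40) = 164.68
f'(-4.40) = -72.40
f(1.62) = 18.76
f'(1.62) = 23.92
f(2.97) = 65.63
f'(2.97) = 45.52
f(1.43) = 14.50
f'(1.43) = 20.88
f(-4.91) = 203.68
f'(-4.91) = -80.56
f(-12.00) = 1177.00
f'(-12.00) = -194.00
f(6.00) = 277.00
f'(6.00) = 94.00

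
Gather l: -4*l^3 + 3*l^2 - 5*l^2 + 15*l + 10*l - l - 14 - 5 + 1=-4*l^3 - 2*l^2 + 24*l - 18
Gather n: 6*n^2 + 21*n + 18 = 6*n^2 + 21*n + 18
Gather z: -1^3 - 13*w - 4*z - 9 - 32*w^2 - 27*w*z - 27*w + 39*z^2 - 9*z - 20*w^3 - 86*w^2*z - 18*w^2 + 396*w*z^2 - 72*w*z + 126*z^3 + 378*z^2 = -20*w^3 - 50*w^2 - 40*w + 126*z^3 + z^2*(396*w + 417) + z*(-86*w^2 - 99*w - 13) - 10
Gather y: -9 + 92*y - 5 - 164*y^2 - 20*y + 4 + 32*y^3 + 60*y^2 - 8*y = 32*y^3 - 104*y^2 + 64*y - 10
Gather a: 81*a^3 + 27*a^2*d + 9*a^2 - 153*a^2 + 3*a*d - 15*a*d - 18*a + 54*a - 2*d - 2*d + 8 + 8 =81*a^3 + a^2*(27*d - 144) + a*(36 - 12*d) - 4*d + 16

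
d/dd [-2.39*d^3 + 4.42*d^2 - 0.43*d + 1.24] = -7.17*d^2 + 8.84*d - 0.43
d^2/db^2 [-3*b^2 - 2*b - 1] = -6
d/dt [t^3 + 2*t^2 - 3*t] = 3*t^2 + 4*t - 3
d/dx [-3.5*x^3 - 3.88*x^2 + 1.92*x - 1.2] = -10.5*x^2 - 7.76*x + 1.92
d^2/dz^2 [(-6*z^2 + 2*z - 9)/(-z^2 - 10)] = 2*(-2*z^3 - 153*z^2 + 60*z + 510)/(z^6 + 30*z^4 + 300*z^2 + 1000)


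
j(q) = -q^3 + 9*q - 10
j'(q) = 9 - 3*q^2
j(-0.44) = -13.87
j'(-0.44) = 8.42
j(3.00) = -10.00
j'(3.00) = -18.00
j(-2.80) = -13.25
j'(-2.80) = -14.52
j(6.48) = -223.78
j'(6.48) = -116.97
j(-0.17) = -11.53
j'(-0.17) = 8.91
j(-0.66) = -15.65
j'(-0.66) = 7.69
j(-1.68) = -20.38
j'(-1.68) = 0.53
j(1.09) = -1.49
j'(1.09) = 5.44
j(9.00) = -658.00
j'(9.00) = -234.00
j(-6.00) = 152.00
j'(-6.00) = -99.00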